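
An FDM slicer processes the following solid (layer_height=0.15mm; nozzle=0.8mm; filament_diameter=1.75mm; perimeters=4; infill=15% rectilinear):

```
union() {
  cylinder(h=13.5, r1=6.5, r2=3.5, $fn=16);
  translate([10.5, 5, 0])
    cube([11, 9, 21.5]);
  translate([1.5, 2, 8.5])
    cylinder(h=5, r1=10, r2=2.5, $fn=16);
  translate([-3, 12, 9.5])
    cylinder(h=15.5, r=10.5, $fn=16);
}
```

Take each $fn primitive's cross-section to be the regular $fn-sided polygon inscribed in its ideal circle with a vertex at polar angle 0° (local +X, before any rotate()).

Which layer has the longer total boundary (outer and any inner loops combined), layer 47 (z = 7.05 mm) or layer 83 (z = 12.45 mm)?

layer 83 (z = 12.45 mm)

Layer 47 (z = 7.05): the cone contributes a regular 16-gon of circumradius 4.933 (interpolated between r1=6.5 and r2=3.5 at t=0.522) (perimeter = 2·16·4.933·sin(180°/16) = 30.80 mm); the cube at (10.5, 5) is present — its section is the full 11×9 rectangle (perimeter 40.00 mm); the cone at (1.5, 2) does not reach this height (z outside [8.5, 13.5]); the cylinder at (-3, 12) does not reach this height (z outside [9.5, 25]); Merging all regions: the 2 present regions are separate (no shared area or edge), so areas and boundary lengths simply add and each stays a separate island — boundary = 70.80 mm. So its perimeter = 70.80 mm. Layer 83 (z = 12.45): the cone contributes a regular 16-gon of circumradius 3.733 (interpolated between r1=6.5 and r2=3.5 at t=0.922) (perimeter = 2·16·3.733·sin(180°/16) = 23.31 mm); the cube at (10.5, 5) is present — its section is the full 11×9 rectangle (perimeter 40.00 mm); the cone at (1.5, 2): at t=0.790 of its height the radius interpolates to r₁+(r₂−r₁)t = 4.075, giving a regular 16-gon of that circumradius (perimeter = 2·16·4.075·sin(180°/16) = 25.44 mm); the r=10.5 cylinder at (-3, 12) contributes a regular 16-gon of circumradius 10.5 (perimeter = 2·16·10.500·sin(180°/16) = 65.55 mm); Taking the union: the regions partially overlap (shared area 46.84 mm²), so the edge portions inside another operand are dropped and the merged outline is re-measured after clipping — boundary = 115.88 mm. So its perimeter = 115.88 mm. Layer 83 is larger (115.88 vs 70.80 mm).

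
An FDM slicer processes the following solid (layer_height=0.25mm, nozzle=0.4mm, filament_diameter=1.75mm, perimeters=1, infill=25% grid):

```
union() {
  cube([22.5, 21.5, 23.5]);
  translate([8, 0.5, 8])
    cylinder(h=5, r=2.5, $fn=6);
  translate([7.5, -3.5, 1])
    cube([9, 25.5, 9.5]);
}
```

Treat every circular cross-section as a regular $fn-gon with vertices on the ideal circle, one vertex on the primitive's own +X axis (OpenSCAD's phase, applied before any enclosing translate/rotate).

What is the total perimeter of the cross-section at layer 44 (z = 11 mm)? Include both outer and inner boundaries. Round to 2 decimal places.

At z = 11 mm: the cube (footprint 22.5×21.5) is included at this height (perimeter 88.00 mm); the cylinder at (8, 0.5): section is a regular 6-gon, circumradius r=2.5 (perimeter = 2·6·2.500·sin(180°/6) = 15.00 mm); the cube at (7.5, -3.5) is absent (z outside [1, 10.5]); Combining (union): the regions partially overlap (shared area 10.47 mm²), so the edge portions inside another operand are dropped and the merged outline is re-measured after clipping — boundary = 89.92 mm. Overall, the cross-section is a single solid region. Total boundary length (outer) = 89.92 mm.

89.92 mm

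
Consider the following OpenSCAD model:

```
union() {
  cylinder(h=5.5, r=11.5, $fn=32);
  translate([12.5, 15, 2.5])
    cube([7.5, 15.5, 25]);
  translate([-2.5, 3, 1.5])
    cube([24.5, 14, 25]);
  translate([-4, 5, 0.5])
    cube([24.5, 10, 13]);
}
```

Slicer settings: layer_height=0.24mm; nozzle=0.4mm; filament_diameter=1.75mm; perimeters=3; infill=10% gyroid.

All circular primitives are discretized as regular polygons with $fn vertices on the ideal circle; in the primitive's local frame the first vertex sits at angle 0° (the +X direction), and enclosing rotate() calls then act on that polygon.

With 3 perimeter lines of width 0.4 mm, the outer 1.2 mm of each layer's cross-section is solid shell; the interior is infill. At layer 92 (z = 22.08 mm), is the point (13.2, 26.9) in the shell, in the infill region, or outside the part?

shell

At z = 22.08 mm: the cylinder does not reach this height (z outside [0, 5.5]); the cube at (12.5, 15) is present — its section is the full 7.5×15.5 rectangle; the cube at (-2.5, 3) (footprint 24.5×14) is included at this height; the cube at (-4, 5) does not reach this height (z outside [0.5, 13.5]); Taking the union: the regions partially overlap (shared area 15.00 mm²), so overlapping operands fuse into one piece — 1 connected region. Overall, the cross-section is a single solid region. The nearest boundary edge runs (12.50, 17.00)→(12.50, 30.50); distance from the point to it = 0.70 mm. The point is inside the cross-section, 0.70 mm from the nearest boundary — within the 1.2 mm shell band (3 × 0.4).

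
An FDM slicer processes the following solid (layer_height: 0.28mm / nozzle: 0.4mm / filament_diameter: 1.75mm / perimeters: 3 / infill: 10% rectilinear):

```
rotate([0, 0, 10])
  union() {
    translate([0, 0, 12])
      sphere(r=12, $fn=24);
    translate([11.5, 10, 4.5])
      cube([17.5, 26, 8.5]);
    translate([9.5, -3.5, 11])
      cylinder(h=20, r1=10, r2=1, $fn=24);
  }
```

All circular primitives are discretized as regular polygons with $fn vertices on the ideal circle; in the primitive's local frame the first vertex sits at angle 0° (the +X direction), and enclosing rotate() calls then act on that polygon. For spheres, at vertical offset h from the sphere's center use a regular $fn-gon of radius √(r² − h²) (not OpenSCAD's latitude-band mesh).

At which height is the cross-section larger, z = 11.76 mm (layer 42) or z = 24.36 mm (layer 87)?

layer 42 (z = 11.76 mm)

Layer 42 (z = 11.76): the sphere: section is a regular 24-gon, circumradius = √(r²−h²) = √(12²−0.24²) = 11.998 (area = (24/2)·11.998²·sin(360°/24) = 447.06 mm²); the 17.5×26 cube at (11.5, 10) contributes its full rectangle (area 455.00 mm²); the cone at (9.5, -3.5) (r1=10→r2=1) has section circumradius 9.658 here — a regular 24-gon (area = (24/2)·9.658²·sin(360°/24) = 289.70 mm²); Merging all regions: the regions partially overlap — summed areas 1191.76 mm² minus the doubly-counted overlap 152.28 mm² gives 1039.48 mm² — area = 1039.48 mm²; (rotated 10° about Z; rotation is an isometry so areas/perimeters/island counts are preserved). So its area = 1039.48 mm². Layer 87 (z = 24.36): the sphere is not intersected at this z (|z−center|=12.360 > r=12); the cube at (11.5, 10) does not reach this height (z outside [4.5, 13]); the cone at (9.5, -3.5) contributes a regular 24-gon of circumradius 3.988 (interpolated between r1=10 and r2=1 at t=0.668) (area = (24/2)·3.988²·sin(360°/24) = 49.40 mm²); Merging all regions: only the cone at (9.5, -3.5) is present, so the union is just that shape — area = 49.40 mm²; (rotated 10° about Z; rotation is an isometry so areas/perimeters/island counts are preserved). So its area = 49.40 mm². Layer 42 is larger (1039.48 vs 49.40 mm²).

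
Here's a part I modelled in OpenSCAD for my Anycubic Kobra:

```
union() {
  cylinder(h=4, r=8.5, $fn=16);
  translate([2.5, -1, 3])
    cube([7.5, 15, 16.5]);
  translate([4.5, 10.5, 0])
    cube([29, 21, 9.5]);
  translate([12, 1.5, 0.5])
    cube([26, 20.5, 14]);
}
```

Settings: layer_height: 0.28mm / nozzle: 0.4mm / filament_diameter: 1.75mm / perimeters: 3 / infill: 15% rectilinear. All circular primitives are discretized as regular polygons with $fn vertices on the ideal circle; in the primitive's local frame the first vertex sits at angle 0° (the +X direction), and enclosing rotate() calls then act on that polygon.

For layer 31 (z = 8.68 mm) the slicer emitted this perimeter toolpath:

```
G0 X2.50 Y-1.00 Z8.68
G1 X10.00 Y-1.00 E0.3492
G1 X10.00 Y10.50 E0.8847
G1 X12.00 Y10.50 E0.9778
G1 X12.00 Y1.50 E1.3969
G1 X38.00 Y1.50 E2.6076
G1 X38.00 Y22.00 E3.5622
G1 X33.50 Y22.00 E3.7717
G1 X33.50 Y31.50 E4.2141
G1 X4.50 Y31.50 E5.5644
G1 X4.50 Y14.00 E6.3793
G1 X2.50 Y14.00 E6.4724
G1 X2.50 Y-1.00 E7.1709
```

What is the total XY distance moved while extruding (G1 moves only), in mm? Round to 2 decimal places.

Sum the Euclidean lengths of each G1 segment: total = 154.00 mm.

154.00 mm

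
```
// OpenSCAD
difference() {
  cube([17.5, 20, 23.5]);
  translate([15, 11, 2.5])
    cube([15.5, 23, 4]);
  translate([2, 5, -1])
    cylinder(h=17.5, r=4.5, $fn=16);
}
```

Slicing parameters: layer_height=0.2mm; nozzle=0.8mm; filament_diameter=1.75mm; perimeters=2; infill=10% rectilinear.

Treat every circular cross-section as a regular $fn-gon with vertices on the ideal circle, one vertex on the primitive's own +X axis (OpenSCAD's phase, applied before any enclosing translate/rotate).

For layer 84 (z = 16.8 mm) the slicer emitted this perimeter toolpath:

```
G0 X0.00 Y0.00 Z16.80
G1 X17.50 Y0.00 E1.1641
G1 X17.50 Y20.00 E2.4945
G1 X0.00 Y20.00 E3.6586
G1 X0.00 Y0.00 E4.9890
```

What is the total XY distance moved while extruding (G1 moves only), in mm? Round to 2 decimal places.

75.00 mm

Sum the Euclidean lengths of each G1 segment: total = 75.00 mm.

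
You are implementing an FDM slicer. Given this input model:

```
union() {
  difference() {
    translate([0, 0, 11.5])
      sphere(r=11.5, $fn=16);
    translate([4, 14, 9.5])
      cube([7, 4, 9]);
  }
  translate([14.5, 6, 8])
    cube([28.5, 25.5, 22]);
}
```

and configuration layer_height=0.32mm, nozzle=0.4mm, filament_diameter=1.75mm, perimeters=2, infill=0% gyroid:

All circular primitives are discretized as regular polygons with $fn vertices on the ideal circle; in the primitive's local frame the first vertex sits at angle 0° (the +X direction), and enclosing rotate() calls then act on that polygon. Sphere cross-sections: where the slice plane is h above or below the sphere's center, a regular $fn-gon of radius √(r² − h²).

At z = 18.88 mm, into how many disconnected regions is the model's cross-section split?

2

At z = 18.88 mm: the r=11.5 sphere contributes a regular 16-gon of circumradius √(11.5²−7.38²) = 8.820; the cube at (4, 14) does not reach this height (z outside [9.5, 18.5]); Taking the first minus the rest: none of the subtracted shapes is present at this height, so the r=11.5 sphere is unchanged — 1 connected region; the 28.5×25.5 cube at (14.5, 6) contributes its full rectangle; Merging all regions: the 2 present regions are separate (no shared area or edge), so areas and boundary lengths simply add and each stays a separate island — 2 connected regions. The result has 2 disconnected regions.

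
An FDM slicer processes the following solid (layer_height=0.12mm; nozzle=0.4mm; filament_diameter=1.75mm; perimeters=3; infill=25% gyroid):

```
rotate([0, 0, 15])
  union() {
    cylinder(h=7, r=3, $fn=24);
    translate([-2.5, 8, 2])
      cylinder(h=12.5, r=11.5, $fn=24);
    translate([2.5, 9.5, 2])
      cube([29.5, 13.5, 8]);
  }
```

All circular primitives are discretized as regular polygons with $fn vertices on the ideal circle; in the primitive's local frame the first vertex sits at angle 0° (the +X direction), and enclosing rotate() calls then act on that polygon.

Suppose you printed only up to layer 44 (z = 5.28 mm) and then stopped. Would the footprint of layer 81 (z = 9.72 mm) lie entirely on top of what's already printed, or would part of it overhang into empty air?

Compare the two slices. At z = 5.28: the cylinder: section is a regular 24-gon, circumradius r=3 (area = (24/2)·3.000²·sin(360°/24) = 27.95 mm²); the cylinder at (-2.5, 8): section is a regular 24-gon, circumradius r=11.5 (area = (24/2)·11.500²·sin(360°/24) = 410.75 mm²); the cube at (2.5, 9.5) (footprint 29.5×13.5) is included at this height (area 398.25 mm²); Merging all regions: the regions partially overlap — summed areas 836.95 mm² minus the doubly-counted overlap 65.76 mm² gives 771.19 mm² — area = 771.19 mm²; (whole slice rotated 15° about Z — lengths, areas and connectivity unchanged). At z = 9.72: the cylinder is not intersected at this z (z outside [0, 7]); the r=11.5 cylinder at (-2.5, 8) contributes a regular 24-gon of circumradius 11.5 (area = (24/2)·11.500²·sin(360°/24) = 410.75 mm²); the 29.5×13.5 cube at (2.5, 9.5) contributes its full rectangle (area 398.25 mm²); Taking the union: the regions partially overlap — summed areas 809.00 mm² minus the doubly-counted overlap 37.81 mm² gives 771.19 mm² — area = 771.19 mm²; (whole slice rotated 15° about Z — lengths, areas and connectivity unchanged). Checking containment: the cross-section at z = 9.72 is a subset of the cross-section at z = 5.28.

entirely on top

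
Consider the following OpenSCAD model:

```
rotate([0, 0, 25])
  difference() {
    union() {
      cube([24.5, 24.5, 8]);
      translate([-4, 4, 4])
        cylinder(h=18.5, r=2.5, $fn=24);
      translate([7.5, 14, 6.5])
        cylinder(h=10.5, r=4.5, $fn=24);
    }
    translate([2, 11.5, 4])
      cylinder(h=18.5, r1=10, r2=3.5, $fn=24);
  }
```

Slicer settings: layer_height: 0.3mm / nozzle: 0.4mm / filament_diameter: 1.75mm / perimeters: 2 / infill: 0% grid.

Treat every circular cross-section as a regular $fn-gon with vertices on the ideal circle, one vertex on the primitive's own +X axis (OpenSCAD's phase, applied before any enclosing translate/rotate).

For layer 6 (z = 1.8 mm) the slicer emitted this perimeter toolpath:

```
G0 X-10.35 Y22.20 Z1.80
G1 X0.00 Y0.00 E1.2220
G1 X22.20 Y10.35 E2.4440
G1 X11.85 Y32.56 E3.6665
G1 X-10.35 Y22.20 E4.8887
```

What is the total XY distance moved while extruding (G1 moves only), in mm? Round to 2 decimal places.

97.99 mm

Sum the Euclidean lengths of each G1 segment: total = 97.99 mm.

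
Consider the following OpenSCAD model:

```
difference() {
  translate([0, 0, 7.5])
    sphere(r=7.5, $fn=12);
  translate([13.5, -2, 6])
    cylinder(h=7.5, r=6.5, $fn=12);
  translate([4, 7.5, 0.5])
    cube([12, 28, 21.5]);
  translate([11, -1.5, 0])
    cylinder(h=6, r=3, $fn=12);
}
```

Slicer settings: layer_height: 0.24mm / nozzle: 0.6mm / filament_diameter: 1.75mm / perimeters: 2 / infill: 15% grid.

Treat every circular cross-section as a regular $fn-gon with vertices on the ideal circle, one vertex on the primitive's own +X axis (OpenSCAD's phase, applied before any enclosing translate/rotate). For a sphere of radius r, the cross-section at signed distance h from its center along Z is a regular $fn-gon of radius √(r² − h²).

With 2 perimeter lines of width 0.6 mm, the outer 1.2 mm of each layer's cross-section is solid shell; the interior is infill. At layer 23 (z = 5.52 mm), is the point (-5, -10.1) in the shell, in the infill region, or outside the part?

outside

At z = 5.52 mm: the sphere: section is a regular 12-gon, circumradius = √(r²−h²) = √(7.5²−1.98²) = 7.234; the cylinder at (13.5, -2) is not intersected at this z (z outside [6, 13.5]); the cube at (4, 7.5) is present — its section is the full 12×28 rectangle; the r=3 cylinder at (11, -1.5) gives a regular 12-gon of circumradius 3 (constant along its height); After the difference (first − rest): starting from the r=7.5 sphere, the 12×28 cube at (4, 7.5) misses the remaining region (no effect); the r=3 cylinder at (11, -1.5) misses the remaining region (no effect) — 1 connected region. Overall, the cross-section is a single solid region. The nearest boundary edge runs (-0.00, -7.23)→(-3.62, -6.26); distance from the point to it = 4.08 mm. The point is not inside any of the regions above, so it lies outside the cross-section (4.08 mm from the nearest boundary).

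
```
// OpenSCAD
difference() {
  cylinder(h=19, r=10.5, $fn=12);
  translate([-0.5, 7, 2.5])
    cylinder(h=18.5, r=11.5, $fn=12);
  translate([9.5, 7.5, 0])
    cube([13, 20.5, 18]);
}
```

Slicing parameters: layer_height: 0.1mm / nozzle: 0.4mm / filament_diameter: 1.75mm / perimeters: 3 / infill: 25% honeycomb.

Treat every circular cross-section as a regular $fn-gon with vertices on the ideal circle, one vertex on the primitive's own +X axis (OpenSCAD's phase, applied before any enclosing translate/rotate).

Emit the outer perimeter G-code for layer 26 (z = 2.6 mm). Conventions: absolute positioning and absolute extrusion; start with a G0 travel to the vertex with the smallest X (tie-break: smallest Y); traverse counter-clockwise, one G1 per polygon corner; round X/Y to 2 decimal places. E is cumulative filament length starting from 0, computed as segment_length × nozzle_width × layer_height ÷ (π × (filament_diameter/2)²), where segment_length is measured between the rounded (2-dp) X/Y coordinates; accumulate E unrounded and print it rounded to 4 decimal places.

G0 X-10.50 Y0.00 Z2.60
G1 X-9.09 Y-5.25 E0.0904
G1 X-5.25 Y-9.09 E0.1807
G1 X0.00 Y-10.50 E0.2711
G1 X5.25 Y-9.09 E0.3615
G1 X9.09 Y-5.25 E0.4518
G1 X10.50 Y0.00 E0.5422
G1 X9.81 Y2.57 E0.5865
G1 X9.46 Y1.25 E0.6092
G1 X5.25 Y-2.96 E0.7082
G1 X-0.50 Y-4.50 E0.8072
G1 X-6.25 Y-2.96 E0.9062
G1 X-10.23 Y1.02 E0.9998
G1 X-10.50 Y0.00 E1.0173

At z = 2.6 mm: the r=10.5 cylinder contributes a regular 12-gon of circumradius 10.5; the r=11.5 cylinder at (-0.5, 7) gives a regular 12-gon of circumradius 11.5 (constant along its height); the 13×20.5 cube at (9.5, 7.5) contributes its full rectangle; After the difference (first − rest): starting from the r=10.5 cylinder, the r=11.5 cylinder at (-0.5, 7) partially overlaps it — only the 214.03 mm² overlap (of its 396.75 mm²) is removed, clipping the outline; the 13×20.5 cube at (9.5, 7.5) misses the remaining region (no effect) — 1 connected region. The outline is a single polygon with 13 vertices. Extrusion per mm of travel: 0.4 × 0.1 / (π × 0.875²) = 0.016630. Accumulating E over each segment gives final E = 1.0173.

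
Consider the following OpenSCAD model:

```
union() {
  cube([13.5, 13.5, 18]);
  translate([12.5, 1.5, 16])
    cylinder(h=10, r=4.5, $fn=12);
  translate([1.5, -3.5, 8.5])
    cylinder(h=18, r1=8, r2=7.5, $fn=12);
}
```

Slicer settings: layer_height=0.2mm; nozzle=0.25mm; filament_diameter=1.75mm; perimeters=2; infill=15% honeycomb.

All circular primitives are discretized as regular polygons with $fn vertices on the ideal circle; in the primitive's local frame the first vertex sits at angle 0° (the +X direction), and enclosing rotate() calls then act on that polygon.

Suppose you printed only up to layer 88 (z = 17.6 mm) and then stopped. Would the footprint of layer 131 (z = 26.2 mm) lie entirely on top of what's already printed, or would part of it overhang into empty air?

entirely on top

Compare the two slices. At z = 17.6: the cube is present — its section is the full 13.5×13.5 rectangle (area 182.25 mm²); the cylinder at (12.5, 1.5): section is a regular 12-gon, circumradius r=4.5 (area = (12/2)·4.500²·sin(360°/12) = 60.75 mm²); the cone at (1.5, -3.5) contributes a regular 12-gon of circumradius 7.747 (interpolated between r1=8 and r2=7.5 at t=0.506) (area = (12/2)·7.747²·sin(360°/12) = 180.06 mm²); Taking the union: the regions partially overlap — summed areas 423.06 mm² minus the doubly-counted overlap 53.11 mm² gives 369.95 mm² — area = 369.95 mm². At z = 26.2: the cube is not intersected at this z (z outside [0, 18]); the cylinder at (12.5, 1.5) is absent (z outside [16, 26]); the cone at (1.5, -3.5): at t=0.983 of its height the radius interpolates to r₁+(r₂−r₁)t = 7.508, giving a regular 12-gon of that circumradius (area = (12/2)·7.508²·sin(360°/12) = 169.13 mm²); Merging all regions: only the cone at (1.5, -3.5) is present, so the union is just that shape — area = 169.13 mm². Checking containment: the cross-section at z = 26.2 is a subset of the cross-section at z = 17.6.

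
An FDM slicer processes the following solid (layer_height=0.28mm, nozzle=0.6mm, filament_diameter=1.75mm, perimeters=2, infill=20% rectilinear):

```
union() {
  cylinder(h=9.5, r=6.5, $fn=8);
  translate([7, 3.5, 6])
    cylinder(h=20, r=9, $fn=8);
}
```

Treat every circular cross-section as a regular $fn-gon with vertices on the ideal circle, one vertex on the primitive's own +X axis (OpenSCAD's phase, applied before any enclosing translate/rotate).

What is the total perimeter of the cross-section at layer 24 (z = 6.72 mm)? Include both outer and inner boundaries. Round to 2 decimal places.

At z = 6.72 mm: the cylinder: section is a regular 8-gon, circumradius r=6.5 (perimeter = 2·8·6.500·sin(180°/8) = 39.80 mm); the r=9 cylinder at (7, 3.5) contributes a regular 8-gon of circumradius 9 (perimeter = 2·8·9.000·sin(180°/8) = 55.11 mm); Combining (union): the regions partially overlap (shared area 58.99 mm²), so the edge portions inside another operand are dropped and the merged outline is re-measured after clipping — boundary = 65.03 mm. Overall, the cross-section is a single solid region. Total boundary length (outer) = 65.03 mm.

65.03 mm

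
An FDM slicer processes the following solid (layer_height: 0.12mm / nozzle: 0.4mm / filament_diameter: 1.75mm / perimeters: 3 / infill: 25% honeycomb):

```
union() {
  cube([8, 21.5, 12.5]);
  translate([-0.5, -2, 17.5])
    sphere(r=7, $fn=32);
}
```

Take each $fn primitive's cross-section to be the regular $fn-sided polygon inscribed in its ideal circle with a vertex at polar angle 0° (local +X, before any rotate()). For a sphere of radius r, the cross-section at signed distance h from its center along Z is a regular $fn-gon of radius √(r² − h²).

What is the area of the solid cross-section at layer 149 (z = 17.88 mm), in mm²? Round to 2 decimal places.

152.50 mm²

At z = 17.88 mm: the cube is not intersected at this z (z outside [0, 12.5]); the r=7 sphere at (-0.5, -2) slices to a regular 32-gon of circumradius 6.990 (√(r²−h²) with h=0.38 from center) (area = (32/2)·6.990²·sin(360°/32) = 152.50 mm²); Taking the union: only the r=7 sphere at (-0.5, -2) is present, so the union is just that shape — area = 152.50 mm². Overall, the cross-section is a single solid region. Net area = 152.50 mm².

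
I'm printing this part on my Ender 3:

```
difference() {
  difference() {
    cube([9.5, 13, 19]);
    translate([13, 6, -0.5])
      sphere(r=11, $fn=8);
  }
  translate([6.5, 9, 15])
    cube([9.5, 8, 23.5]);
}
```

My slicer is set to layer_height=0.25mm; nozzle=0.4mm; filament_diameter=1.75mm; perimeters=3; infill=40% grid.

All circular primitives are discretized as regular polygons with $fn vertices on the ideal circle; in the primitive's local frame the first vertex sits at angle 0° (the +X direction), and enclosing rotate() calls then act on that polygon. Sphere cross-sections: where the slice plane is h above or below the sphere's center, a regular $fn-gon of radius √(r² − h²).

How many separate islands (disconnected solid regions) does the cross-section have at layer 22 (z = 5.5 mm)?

At z = 5.5 mm: the cube is present — its section is the full 9.5×13 rectangle; the sphere at (13, 6): section is a regular 8-gon, circumradius = √(r²−h²) = √(11²−6²) = 9.220; Subtracting the remaining from the first: starting from the 9.5×13 cube, the r=11 sphere at (13, 6) partially overlaps it — only the 56.52 mm² overlap (of its 240.42 mm²) is removed, clipping the outline — 1 connected region; the cube at (6.5, 9) is absent (z outside [15, 38.5]); After the difference (first − rest): none of the subtracted shapes is present at this height, so the result so far is unchanged — 1 connected region. Overall, the cross-section is a single solid region. Island count = 1.

1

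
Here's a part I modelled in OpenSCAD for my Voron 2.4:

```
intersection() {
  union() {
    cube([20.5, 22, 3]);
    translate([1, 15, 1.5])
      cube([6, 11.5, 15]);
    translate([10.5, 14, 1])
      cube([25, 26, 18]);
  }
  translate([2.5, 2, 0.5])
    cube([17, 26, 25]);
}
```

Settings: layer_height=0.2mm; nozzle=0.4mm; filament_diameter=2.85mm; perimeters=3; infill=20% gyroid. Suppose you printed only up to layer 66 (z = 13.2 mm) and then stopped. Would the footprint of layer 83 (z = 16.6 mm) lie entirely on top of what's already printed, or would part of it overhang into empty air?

entirely on top

Compare the two slices. At z = 13.2: the cube does not reach this height (z outside [0, 3]); the cube at (1, 15) is present — its section is the full 6×11.5 rectangle (area 69.00 mm²); the cube at (10.5, 14) is present — its section is the full 25×26 rectangle (area 650.00 mm²); Taking the union: the 2 present regions are separate (no shared area or edge), so areas and boundary lengths simply add and each stays a separate island — area = 719.00 mm²; the 17×26 cube at (2.5, 2) contributes its full rectangle (area 442.00 mm²); Taking the intersection: the 17×26 cube at (2.5, 2) partially overlaps the result so far; clipping to the common part keeps 177.75 mm² — area = 177.75 mm². At z = 16.6: the cube is absent (z outside [0, 3]); the cube at (1, 15) does not reach this height (z outside [1.5, 16.5]); the cube at (10.5, 14) (footprint 25×26) is included at this height (area 650.00 mm²); Taking the union: only the 25×26 cube at (10.5, 14) is present, so the union is just that shape — area = 650.00 mm²; the 17×26 cube at (2.5, 2) contributes its full rectangle (area 442.00 mm²); Taking the intersection: the 17×26 cube at (2.5, 2) partially overlaps the result so far; clipping to the common part keeps 126.00 mm² — area = 126.00 mm². Checking containment: the cross-section at z = 16.6 is a subset of the cross-section at z = 13.2.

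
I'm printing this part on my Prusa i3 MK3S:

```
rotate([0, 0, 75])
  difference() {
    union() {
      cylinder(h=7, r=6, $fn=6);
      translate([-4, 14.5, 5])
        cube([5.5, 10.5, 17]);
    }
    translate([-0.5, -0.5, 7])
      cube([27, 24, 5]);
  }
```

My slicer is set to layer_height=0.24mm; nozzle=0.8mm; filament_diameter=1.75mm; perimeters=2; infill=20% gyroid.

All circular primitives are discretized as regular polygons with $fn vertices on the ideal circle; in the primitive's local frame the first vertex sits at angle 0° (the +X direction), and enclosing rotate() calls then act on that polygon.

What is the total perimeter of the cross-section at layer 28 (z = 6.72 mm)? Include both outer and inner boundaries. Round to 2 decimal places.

68.00 mm

At z = 6.72 mm: the r=6 cylinder gives a regular 6-gon of circumradius 6 (constant along its height) (perimeter = 2·6·6.000·sin(180°/6) = 36.00 mm); the cube at (-4, 14.5) (footprint 5.5×10.5) is included at this height (perimeter 32.00 mm); Merging all regions: the 2 present regions are separate (no shared area or edge), so areas and boundary lengths simply add and each stays a separate island — boundary = 68.00 mm; the cube at (-0.5, -0.5) is absent (z outside [7, 12]); After the difference (first − rest): none of the subtracted shapes is present at this height, so the result so far is unchanged — boundary = 68.00 mm; (rotated 75° about Z; rotation is an isometry so areas/perimeters/island counts are preserved). Overall, the cross-section has 2 separate islands. Total boundary length (outer) = 68.00 mm.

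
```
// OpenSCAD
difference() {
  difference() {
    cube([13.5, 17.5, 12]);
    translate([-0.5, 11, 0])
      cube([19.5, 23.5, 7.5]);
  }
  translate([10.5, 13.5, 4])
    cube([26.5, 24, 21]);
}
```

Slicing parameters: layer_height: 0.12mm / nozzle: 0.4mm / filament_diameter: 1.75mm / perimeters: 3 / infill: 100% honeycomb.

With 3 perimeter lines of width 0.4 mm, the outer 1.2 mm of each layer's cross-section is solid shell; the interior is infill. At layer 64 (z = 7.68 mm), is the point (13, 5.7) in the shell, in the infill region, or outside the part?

shell

At z = 7.68 mm: the 13.5×17.5 cube contributes its full rectangle; the cube at (-0.5, 11) does not reach this height (z outside [0, 7.5]); Subtracting the remaining from the first: none of the subtracted shapes is present at this height, so the 13.5×17.5 cube is unchanged — 1 connected region; the cube at (10.5, 13.5) is present — its section is the full 26.5×24 rectangle; Taking the first minus the rest: starting from the result so far, the 26.5×24 cube at (10.5, 13.5) partially overlaps it — only the 12.00 mm² overlap (of its 636.00 mm²) is removed, clipping the outline — 1 connected region. Overall, the cross-section is a single solid region. The nearest boundary edge runs (13.50, 13.50)→(13.50, 0.00); distance from the point to it = 0.50 mm. The point is inside the cross-section, 0.50 mm from the nearest boundary — within the 1.2 mm shell band (3 × 0.4).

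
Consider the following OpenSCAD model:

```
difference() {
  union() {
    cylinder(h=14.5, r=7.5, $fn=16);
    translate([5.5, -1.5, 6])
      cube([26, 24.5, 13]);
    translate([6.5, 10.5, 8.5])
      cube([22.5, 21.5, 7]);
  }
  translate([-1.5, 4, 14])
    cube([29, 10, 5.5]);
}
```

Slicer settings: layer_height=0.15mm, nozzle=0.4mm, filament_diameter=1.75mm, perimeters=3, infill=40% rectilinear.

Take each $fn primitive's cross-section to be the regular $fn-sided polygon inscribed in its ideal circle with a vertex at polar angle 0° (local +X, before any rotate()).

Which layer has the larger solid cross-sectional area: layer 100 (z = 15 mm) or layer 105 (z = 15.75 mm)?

layer 100 (z = 15 mm)

Layer 100 (z = 15): the cylinder is not intersected at this z (z outside [0, 14.5]); the cube at (5.5, -1.5) is present — its section is the full 26×24.5 rectangle (area 637.00 mm²); the 22.5×21.5 cube at (6.5, 10.5) contributes its full rectangle (area 483.75 mm²); Merging all regions: the regions partially overlap — summed areas 1120.75 mm² minus the doubly-counted overlap 281.25 mm² gives 839.50 mm² — area = 839.50 mm²; the cube at (-1.5, 4) (footprint 29×10) is included at this height (area 290.00 mm²); After the difference (first − rest): starting from the result so far (839.50 mm²), the 29×10 cube at (-1.5, 4) partially overlaps it — only the 220.00 mm² overlap (of its 290.00 mm²) is removed, clipping the outline — area = 619.50 mm². So its area = 619.50 mm². Layer 105 (z = 15.75): the cylinder is not intersected at this z (z outside [0, 14.5]); the cube at (5.5, -1.5) (footprint 26×24.5) is included at this height (area 637.00 mm²); the cube at (6.5, 10.5) is not intersected at this z (z outside [8.5, 15.5]); Combining (union): only the 26×24.5 cube at (5.5, -1.5) is present, so the union is just that shape — area = 637.00 mm²; the 29×10 cube at (-1.5, 4) contributes its full rectangle (area 290.00 mm²); Taking the first minus the rest: starting from that combined region (637.00 mm²), the 29×10 cube at (-1.5, 4) partially overlaps it — only the 220.00 mm² overlap (of its 290.00 mm²) is removed, clipping the outline — area = 417.00 mm². So its area = 417.00 mm². Layer 100 is larger (619.50 vs 417.00 mm²).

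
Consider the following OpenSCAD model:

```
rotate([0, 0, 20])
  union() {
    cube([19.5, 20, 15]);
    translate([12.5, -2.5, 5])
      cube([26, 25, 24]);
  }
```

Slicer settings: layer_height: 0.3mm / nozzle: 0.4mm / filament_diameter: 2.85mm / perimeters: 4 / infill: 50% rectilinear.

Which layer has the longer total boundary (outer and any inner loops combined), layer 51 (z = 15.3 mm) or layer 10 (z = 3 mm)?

layer 51 (z = 15.3 mm)

Layer 51 (z = 15.3): the cube is not intersected at this z (z outside [0, 15]); the cube at (12.5, -2.5) is present — its section is the full 26×25 rectangle (perimeter 102.00 mm); Merging all regions: only the 26×25 cube at (12.5, -2.5) is present, so the union is just that shape — boundary = 102.00 mm; (rotated 20° about Z; rotation is an isometry so areas/perimeters/island counts are preserved). So its perimeter = 102.00 mm. Layer 10 (z = 3): the cube (footprint 19.5×20) is included at this height (perimeter 79.00 mm); the cube at (12.5, -2.5) is not intersected at this z (z outside [5, 29]); Combining (union): only the 19.5×20 cube is present, so the union is just that shape — boundary = 79.00 mm; (rotated 20° about Z; rotation is an isometry so areas/perimeters/island counts are preserved). So its perimeter = 79.00 mm. Layer 51 is larger (102.00 vs 79.00 mm).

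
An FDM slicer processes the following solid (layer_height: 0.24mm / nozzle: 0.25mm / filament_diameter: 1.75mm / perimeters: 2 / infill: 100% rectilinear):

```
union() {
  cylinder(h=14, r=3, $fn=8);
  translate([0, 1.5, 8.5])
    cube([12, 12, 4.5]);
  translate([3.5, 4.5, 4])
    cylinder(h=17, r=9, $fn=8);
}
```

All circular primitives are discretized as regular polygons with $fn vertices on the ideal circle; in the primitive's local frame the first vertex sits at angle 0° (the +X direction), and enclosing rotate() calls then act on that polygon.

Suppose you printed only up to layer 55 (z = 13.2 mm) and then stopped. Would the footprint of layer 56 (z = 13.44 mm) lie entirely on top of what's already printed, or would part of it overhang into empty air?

entirely on top

Compare the two slices. At z = 13.2: the r=3 cylinder gives a regular 8-gon of circumradius 3 (constant along its height) (area = (8/2)·3.000²·sin(360°/8) = 25.46 mm²); the cube at (0, 1.5) is absent (z outside [8.5, 13]); the cylinder at (3.5, 4.5): section is a regular 8-gon, circumradius r=9 (area = (8/2)·9.000²·sin(360°/8) = 229.10 mm²); Combining (union): the r=3 cylinder lies entirely inside the r=9 cylinder at (3.5, 4.5), so the union is just the r=9 cylinder at (3.5, 4.5) — area = 229.10 mm². At z = 13.44: the r=3 cylinder contributes a regular 8-gon of circumradius 3 (area = (8/2)·3.000²·sin(360°/8) = 25.46 mm²); the cube at (0, 1.5) is not intersected at this z (z outside [8.5, 13]); the r=9 cylinder at (3.5, 4.5) gives a regular 8-gon of circumradius 9 (constant along its height) (area = (8/2)·9.000²·sin(360°/8) = 229.10 mm²); Taking the union: the r=3 cylinder lies entirely inside the r=9 cylinder at (3.5, 4.5), so the union is just the r=9 cylinder at (3.5, 4.5) — area = 229.10 mm². Checking containment: the cross-section at z = 13.44 is a subset of the cross-section at z = 13.2.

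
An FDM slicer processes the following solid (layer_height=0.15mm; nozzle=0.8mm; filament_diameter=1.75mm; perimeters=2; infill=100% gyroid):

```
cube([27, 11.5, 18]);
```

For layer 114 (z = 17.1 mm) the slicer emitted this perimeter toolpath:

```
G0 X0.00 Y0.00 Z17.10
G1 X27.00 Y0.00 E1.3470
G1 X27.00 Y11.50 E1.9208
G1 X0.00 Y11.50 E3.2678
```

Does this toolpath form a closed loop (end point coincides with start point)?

Start point (G0): (0.00, 0.00). End point (last G1): the path does not return to the start — open.

no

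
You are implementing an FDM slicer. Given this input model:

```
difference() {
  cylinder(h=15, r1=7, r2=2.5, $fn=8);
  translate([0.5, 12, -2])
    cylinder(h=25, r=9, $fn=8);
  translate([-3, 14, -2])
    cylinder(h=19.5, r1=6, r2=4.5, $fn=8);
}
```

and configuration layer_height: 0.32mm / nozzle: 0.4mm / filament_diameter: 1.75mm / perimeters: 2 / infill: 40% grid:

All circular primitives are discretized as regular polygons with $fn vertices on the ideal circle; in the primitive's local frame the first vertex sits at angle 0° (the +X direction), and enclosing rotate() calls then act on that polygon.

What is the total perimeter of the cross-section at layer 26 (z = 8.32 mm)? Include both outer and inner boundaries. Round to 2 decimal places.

27.58 mm

At z = 8.32 mm: the cone contributes a regular 8-gon of circumradius 4.504 (interpolated between r1=7 and r2=2.5 at t=0.555) (perimeter = 2·8·4.504·sin(180°/8) = 27.58 mm); the r=9 cylinder at (0.5, 12) gives a regular 8-gon of circumradius 9 (constant along its height) (perimeter = 2·8·9.000·sin(180°/8) = 55.11 mm); the cone at (-3, 14): at t=0.529 of its height the radius interpolates to r₁+(r₂−r₁)t = 5.206, giving a regular 8-gon of that circumradius (perimeter = 2·8·5.206·sin(180°/8) = 31.88 mm); Taking the first minus the rest: starting from the cone, the r=9 cylinder at (0.5, 12) partially overlaps it — only the 2.68 mm² overlap (of its 229.10 mm²) is removed, clipping the outline; the cone at (-3, 14) misses the remaining region (no effect) — boundary = 27.58 mm. Overall, the cross-section is a single solid region. Total boundary length (outer) = 27.58 mm.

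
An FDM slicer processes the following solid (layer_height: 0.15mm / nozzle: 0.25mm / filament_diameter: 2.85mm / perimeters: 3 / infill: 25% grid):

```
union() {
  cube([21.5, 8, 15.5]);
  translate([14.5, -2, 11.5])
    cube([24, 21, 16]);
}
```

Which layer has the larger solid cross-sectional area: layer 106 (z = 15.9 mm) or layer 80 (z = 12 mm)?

layer 80 (z = 12 mm)

Layer 106 (z = 15.9): the cube is not intersected at this z (z outside [0, 15.5]); the cube at (14.5, -2) is present — its section is the full 24×21 rectangle (area 504.00 mm²); Taking the union: only the 24×21 cube at (14.5, -2) is present, so the union is just that shape — area = 504.00 mm². So its area = 504.00 mm². Layer 80 (z = 12): the cube is present — its section is the full 21.5×8 rectangle (area 172.00 mm²); the cube at (14.5, -2) is present — its section is the full 24×21 rectangle (area 504.00 mm²); Merging all regions: the regions partially overlap — summed areas 676.00 mm² minus the doubly-counted overlap 56.00 mm² gives 620.00 mm² — area = 620.00 mm². So its area = 620.00 mm². Layer 80 is larger (620.00 vs 504.00 mm²).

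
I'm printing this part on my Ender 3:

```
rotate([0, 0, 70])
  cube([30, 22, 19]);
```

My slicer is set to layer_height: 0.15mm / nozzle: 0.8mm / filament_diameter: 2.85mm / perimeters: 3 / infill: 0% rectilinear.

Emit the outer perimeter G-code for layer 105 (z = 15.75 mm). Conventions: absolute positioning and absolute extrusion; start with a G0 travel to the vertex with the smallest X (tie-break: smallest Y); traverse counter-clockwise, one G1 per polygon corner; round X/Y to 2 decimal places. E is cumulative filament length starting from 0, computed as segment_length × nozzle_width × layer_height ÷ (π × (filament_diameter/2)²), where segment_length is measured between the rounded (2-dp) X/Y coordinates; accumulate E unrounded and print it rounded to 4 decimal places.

At z = 15.75 mm: the 30×22 cube contributes its full rectangle; (rotated 70° about Z; rotation is an isometry so areas/perimeters/island counts are preserved). The outline is a single polygon with 4 vertices. Extrusion per mm of travel: 0.8 × 0.15 / (π × 1.425²) = 0.018811. Accumulating E over each segment gives final E = 1.9563.

G0 X-20.67 Y7.52 Z15.75
G1 X0.00 Y0.00 E0.4137
G1 X10.26 Y28.19 E0.9780
G1 X-10.41 Y35.72 E1.3919
G1 X-20.67 Y7.52 E1.9563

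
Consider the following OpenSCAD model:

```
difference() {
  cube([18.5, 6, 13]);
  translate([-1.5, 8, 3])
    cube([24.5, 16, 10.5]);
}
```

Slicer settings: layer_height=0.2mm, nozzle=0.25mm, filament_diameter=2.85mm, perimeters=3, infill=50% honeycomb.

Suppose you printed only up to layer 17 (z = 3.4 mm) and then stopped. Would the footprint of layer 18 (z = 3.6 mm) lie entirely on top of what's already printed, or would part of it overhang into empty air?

Compare the two slices. At z = 3.4: the cube is present — its section is the full 18.5×6 rectangle (area 111.00 mm²); the cube at (-1.5, 8) is present — its section is the full 24.5×16 rectangle (area 392.00 mm²); Taking the first minus the rest: starting from the 18.5×6 cube (111.00 mm²), the 24.5×16 cube at (-1.5, 8) misses the remaining region (no effect) — area = 111.00 mm². At z = 3.6: the cube is present — its section is the full 18.5×6 rectangle (area 111.00 mm²); the 24.5×16 cube at (-1.5, 8) contributes its full rectangle (area 392.00 mm²); Subtracting the remaining from the first: starting from the 18.5×6 cube (111.00 mm²), the 24.5×16 cube at (-1.5, 8) misses the remaining region (no effect) — area = 111.00 mm². Checking containment: the cross-section at z = 3.6 is a subset of the cross-section at z = 3.4.

entirely on top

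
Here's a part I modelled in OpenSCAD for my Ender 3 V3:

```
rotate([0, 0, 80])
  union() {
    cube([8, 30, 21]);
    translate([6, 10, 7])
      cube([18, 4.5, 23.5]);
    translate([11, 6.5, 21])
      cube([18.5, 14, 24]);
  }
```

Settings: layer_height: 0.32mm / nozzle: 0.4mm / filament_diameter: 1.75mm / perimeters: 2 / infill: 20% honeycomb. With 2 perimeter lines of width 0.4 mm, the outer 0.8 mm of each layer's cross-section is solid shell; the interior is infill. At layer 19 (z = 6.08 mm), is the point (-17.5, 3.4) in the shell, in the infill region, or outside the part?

At z = 6.08 mm: the cube (footprint 8×30) is included at this height; the cube at (6, 10) is absent (z outside [7, 30.5]); the cube at (11, 6.5) does not reach this height (z outside [21, 45]); Combining (union): only the 8×30 cube is present, so the union is just that shape — 1 connected region; (whole slice rotated 80° about Z — lengths, areas and connectivity unchanged). Overall, the cross-section is a single solid region. Undo the 80° rotation: the query point maps to (0.310, 17.825) in the un-rotated model frame. The nearest boundary edge runs (0.00, 30.00)→(0.00, 0.00); distance from the point to it = 0.31 mm. The point is inside the cross-section, 0.31 mm from the nearest boundary — within the 0.8 mm shell band (2 × 0.4).

shell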